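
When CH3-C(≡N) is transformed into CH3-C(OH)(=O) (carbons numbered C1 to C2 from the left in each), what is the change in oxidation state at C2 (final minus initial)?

Before: C2 has 1 bond to C, 3 bonds to N → oxidation state +3.
After: C2 has 1 bond to C, 3 bonds to O → oxidation state +3.
Δ = +3 − (+3) = 0, so no net redox change at C2.

0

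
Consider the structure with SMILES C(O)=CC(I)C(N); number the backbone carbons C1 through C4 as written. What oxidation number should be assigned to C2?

-1

C2 has a double bond to C (2×0 = 0), one bond to C (0), one bond to H (-1).
Oxidation state = 0 + 0 − 1 = -1.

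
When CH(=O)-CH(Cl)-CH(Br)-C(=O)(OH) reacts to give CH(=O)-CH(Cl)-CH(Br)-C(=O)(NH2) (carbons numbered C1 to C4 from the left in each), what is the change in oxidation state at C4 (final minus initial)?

0

Before: C4 has 1 bond to C, 3 bonds to O → oxidation state +3.
After: C4 has 1 bond to C, 2 bonds to O, 1 bond to N → oxidation state +3.
Δ = +3 − (+3) = 0, so no net redox change at C4.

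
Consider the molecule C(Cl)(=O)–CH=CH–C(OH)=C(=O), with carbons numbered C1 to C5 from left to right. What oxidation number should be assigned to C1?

C1 has one bond to C (0), one bond to Cl (+1), a double bond to O (2×+1 = +2).
Oxidation state = 0 + 1 + 2 = +3.

+3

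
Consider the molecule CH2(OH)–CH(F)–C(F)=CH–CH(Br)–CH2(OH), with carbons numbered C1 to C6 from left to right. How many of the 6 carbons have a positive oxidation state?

Tallying each carbon's bonds:
C1: 1C, 2H, 1O → 0 − 2 + 1 = -1
C2: 2C, 1H, 1F → 0 − 1 + 1 = 0
C3: 3C, 1F → 0 + 1 = +1
C4: 3C, 1H → 0 − 1 = -1
C5: 2C, 1H, 1Br → 0 − 1 + 1 = 0
C6: 1C, 2H, 1O → 0 − 2 + 1 = -1
1 carbon (C3) meets the condition.

1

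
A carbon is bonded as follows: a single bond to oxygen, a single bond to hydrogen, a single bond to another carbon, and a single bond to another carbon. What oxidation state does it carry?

0

Count +1 for every bond to an atom more electronegative than carbon and −1 for every bond to one less electronegative; C–C bonds are 0.
The carbon has one bond to C (0), one bond to C (0), one bond to O (+1), one bond to H (-1).
Oxidation state = 0 + 0 + 1 − 1 = 0.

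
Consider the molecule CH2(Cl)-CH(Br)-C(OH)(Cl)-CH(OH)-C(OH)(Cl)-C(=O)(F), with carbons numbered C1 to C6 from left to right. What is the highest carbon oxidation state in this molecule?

Tallying each carbon's bonds:
C1: 1C, 2H, 1Cl → 0 − 2 + 1 = -1
C2: 2C, 1H, 1Br → 0 − 1 + 1 = 0
C3: 2C, 1O, 1Cl → 0 + 1 + 1 = +2
C4: 2C, 1H, 1O → 0 − 1 + 1 = 0
C5: 2C, 1O, 1Cl → 0 + 1 + 1 = +2
C6: 1C, 2O, 1F → 0 + 2 + 1 = +3
The highest value is +3.

+3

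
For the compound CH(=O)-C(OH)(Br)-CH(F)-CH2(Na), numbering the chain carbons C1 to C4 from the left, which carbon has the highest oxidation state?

C2

Tallying each carbon's bonds:
C1: 1C, 1H, 2O → 0 − 1 + 2 = +1
C2: 2C, 1O, 1Br → 0 + 1 + 1 = +2
C3: 2C, 1H, 1F → 0 − 1 + 1 = 0
C4: 1C, 2H, 1Na → 0 − 2 − 1 = -3
The most oxidised carbon is C2 at +2.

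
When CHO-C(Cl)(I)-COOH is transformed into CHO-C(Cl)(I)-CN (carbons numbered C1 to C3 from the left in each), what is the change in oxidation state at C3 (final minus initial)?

Before: C3 has 1 bond to C, 3 bonds to O → oxidation state +3.
After: C3 has 1 bond to C, 3 bonds to N → oxidation state +3.
Δ = +3 − (+3) = 0, so no net redox change at C3.

0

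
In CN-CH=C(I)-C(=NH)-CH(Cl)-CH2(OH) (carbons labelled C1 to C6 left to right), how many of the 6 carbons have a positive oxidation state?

3

Tallying each carbon's bonds:
C1: 1C, 3N → 0 + 3 = +3
C2: 3C, 1H → 0 − 1 = -1
C3: 3C, 1I → 0 + 1 = +1
C4: 2C, 2N → 0 + 2 = +2
C5: 2C, 1H, 1Cl → 0 − 1 + 1 = 0
C6: 1C, 2H, 1O → 0 − 2 + 1 = -1
3 carbons (C1, C3, C4) meet the condition.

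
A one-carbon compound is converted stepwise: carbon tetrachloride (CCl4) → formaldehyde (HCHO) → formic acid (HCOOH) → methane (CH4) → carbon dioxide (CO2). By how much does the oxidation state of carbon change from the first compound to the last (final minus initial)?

0

Carbon oxidation states along the series — carbon tetrachloride: +4, formaldehyde: 0, formic acid: +2, methane: -4, carbon dioxide: +4.
Net change = +4 − (+4) = 0.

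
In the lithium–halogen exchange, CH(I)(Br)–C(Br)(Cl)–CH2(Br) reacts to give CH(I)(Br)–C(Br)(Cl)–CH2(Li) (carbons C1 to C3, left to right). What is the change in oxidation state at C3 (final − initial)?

Before: C3 has 1 bond to C, 2 bonds to H, 1 bond to Br → oxidation state -1.
After: C3 has 1 bond to C, 2 bonds to H, 1 bond to Li → oxidation state -3.
Δ = -3 − (-1) = -2, so this is a reduction at C3.

-2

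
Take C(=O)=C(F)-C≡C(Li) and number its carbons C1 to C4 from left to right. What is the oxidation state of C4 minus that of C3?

-1

C4: 3C, 1Li → 0 − 1 = -1
C3: 4C → 0 = 0
Difference: -1 − (0) = -1.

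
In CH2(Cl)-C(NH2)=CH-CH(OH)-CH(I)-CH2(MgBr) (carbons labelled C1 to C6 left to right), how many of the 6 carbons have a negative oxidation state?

3

Tallying each carbon's bonds:
C1: 1C, 2H, 1Cl → 0 − 2 + 1 = -1
C2: 3C, 1N → 0 + 1 = +1
C3: 3C, 1H → 0 − 1 = -1
C4: 2C, 1H, 1O → 0 − 1 + 1 = 0
C5: 2C, 1H, 1I → 0 − 1 + 1 = 0
C6: 1C, 2H, 1Mg → 0 − 2 − 1 = -3
3 carbons (C1, C3, C6) meet the condition.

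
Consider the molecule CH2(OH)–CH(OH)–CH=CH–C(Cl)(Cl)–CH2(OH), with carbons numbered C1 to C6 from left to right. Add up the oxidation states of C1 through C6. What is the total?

-2

Each bond to a more electronegative atom (O, N, halogen) counts +1, each bond to a less electronegative atom (H, metal, B, Si) counts −1, and each C–C bond counts 0. Tallying each carbon:
C1: 1C, 2H, 1O → 0 − 2 + 1 = -1
C2: 2C, 1H, 1O → 0 − 1 + 1 = 0
C3: 3C, 1H → 0 − 1 = -1
C4: 3C, 1H → 0 − 1 = -1
C5: 2C, 2Cl → 0 + 2 = +2
C6: 1C, 2H, 1O → 0 − 2 + 1 = -1
Sum = -1 + 0 − 1 − 1 + 2 − 1 = -2.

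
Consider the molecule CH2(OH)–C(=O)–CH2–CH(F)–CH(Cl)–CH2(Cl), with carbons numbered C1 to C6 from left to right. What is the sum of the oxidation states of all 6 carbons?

-2

Tallying each carbon's bonds:
C1: 1C, 2H, 1O → 0 − 2 + 1 = -1
C2: 2C, 2O → 0 + 2 = +2
C3: 2C, 2H → 0 − 2 = -2
C4: 2C, 1H, 1F → 0 − 1 + 1 = 0
C5: 2C, 1H, 1Cl → 0 − 1 + 1 = 0
C6: 1C, 2H, 1Cl → 0 − 2 + 1 = -1
Sum = -1 + 2 − 2 + 0 + 0 − 1 = -2.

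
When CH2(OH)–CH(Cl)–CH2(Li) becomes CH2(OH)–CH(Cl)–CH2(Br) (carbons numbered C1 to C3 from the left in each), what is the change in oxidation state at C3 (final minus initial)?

+2

Before: C3 has 1 bond to C, 2 bonds to H, 1 bond to Li → oxidation state -3.
After: C3 has 1 bond to C, 2 bonds to H, 1 bond to Br → oxidation state -1.
Δ = -1 − (-3) = +2, so this is an oxidation at C3.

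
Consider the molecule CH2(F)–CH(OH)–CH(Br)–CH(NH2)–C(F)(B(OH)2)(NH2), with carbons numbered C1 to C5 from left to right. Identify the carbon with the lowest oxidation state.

Tallying each carbon's bonds:
C1: 1C, 2H, 1F → 0 − 2 + 1 = -1
C2: 2C, 1H, 1O → 0 − 1 + 1 = 0
C3: 2C, 1H, 1Br → 0 − 1 + 1 = 0
C4: 2C, 1H, 1N → 0 − 1 + 1 = 0
C5: 1C, 1N, 1F, 1B → 0 + 1 + 1 − 1 = +1
The most reduced carbon is C1 at -1.

C1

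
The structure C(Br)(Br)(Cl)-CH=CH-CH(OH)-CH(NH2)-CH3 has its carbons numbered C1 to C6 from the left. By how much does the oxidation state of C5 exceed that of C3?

+1

C5: 2C, 1H, 1N → 0 − 1 + 1 = 0
C3: 3C, 1H → 0 − 1 = -1
Difference: 0 − (-1) = +1.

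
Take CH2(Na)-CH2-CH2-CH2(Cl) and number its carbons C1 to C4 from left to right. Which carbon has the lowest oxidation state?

C1

Tallying each carbon's bonds:
C1: 1C, 2H, 1Na → 0 − 2 − 1 = -3
C2: 2C, 2H → 0 − 2 = -2
C3: 2C, 2H → 0 − 2 = -2
C4: 1C, 2H, 1Cl → 0 − 2 + 1 = -1
The most reduced carbon is C1 at -3.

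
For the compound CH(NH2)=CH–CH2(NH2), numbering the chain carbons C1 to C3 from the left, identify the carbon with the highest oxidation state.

Each bond to a more electronegative atom (O, N, halogen) counts +1, each bond to a less electronegative atom (H, metal, B, Si) counts −1, and each C–C bond counts 0. Tallying each carbon:
C1: 2C, 1H, 1N → 0 − 1 + 1 = 0
C2: 3C, 1H → 0 − 1 = -1
C3: 1C, 2H, 1N → 0 − 2 + 1 = -1
The most oxidised carbon is C1 at 0.

C1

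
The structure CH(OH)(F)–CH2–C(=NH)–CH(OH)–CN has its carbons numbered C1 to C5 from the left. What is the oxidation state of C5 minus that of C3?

C5: 1C, 3N → 0 + 3 = +3
C3: 2C, 2N → 0 + 2 = +2
Difference: +3 − (+2) = +1.

+1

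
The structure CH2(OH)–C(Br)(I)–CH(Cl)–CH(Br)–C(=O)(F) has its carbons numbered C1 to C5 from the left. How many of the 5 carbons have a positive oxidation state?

2

Bonds to more-electronegative neighbours contribute +1 each, bonds to H or metals contribute −1 each, and C–C bonds contribute 0. Tallying each carbon:
C1: 1C, 2H, 1O → 0 − 2 + 1 = -1
C2: 2C, 1Br, 1I → 0 + 1 + 1 = +2
C3: 2C, 1H, 1Cl → 0 − 1 + 1 = 0
C4: 2C, 1H, 1Br → 0 − 1 + 1 = 0
C5: 1C, 2O, 1F → 0 + 2 + 1 = +3
2 carbons (C2, C5) meet the condition.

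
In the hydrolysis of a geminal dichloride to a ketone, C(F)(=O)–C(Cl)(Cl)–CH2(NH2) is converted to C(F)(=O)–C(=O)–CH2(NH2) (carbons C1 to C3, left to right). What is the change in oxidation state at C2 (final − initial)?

0

Before: C2 has 2 bonds to C, 2 bonds to Cl → oxidation state +2.
After: C2 has 2 bonds to C, 2 bonds to O → oxidation state +2.
Δ = +2 − (+2) = 0, so no net redox change at C2.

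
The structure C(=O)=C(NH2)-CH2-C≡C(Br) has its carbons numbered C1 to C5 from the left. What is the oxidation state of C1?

Bonds to more-electronegative neighbours contribute +1 each, bonds to H or metals contribute −1 each, and C–C bonds contribute 0.
C1 has a double bond to C (2×0 = 0), a double bond to O (2×+1 = +2).
Oxidation state = 0 + 2 = +2.

+2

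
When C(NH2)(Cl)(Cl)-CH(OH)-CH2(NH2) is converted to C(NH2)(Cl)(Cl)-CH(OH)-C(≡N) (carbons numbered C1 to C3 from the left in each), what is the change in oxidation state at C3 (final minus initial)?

+4

Before: C3 has 1 bond to C, 2 bonds to H, 1 bond to N → oxidation state -1.
After: C3 has 1 bond to C, 3 bonds to N → oxidation state +3.
Δ = +3 − (-1) = +4, so this is an oxidation at C3.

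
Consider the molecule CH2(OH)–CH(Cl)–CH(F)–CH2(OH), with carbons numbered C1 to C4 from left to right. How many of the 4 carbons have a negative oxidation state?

Tallying each carbon's bonds:
C1: 1C, 2H, 1O → 0 − 2 + 1 = -1
C2: 2C, 1H, 1Cl → 0 − 1 + 1 = 0
C3: 2C, 1H, 1F → 0 − 1 + 1 = 0
C4: 1C, 2H, 1O → 0 − 2 + 1 = -1
2 carbons (C1, C4) meet the condition.

2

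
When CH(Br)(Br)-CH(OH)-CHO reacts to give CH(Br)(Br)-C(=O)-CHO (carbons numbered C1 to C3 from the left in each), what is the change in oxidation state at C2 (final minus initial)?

Before: C2 has 2 bonds to C, 1 bond to H, 1 bond to O → oxidation state 0.
After: C2 has 2 bonds to C, 2 bonds to O → oxidation state +2.
Δ = +2 − (0) = +2, so this is an oxidation at C2.

+2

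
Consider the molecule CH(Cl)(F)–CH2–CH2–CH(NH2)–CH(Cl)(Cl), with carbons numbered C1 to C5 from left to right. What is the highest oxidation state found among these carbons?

Bonds to more-electronegative neighbours contribute +1 each, bonds to H or metals contribute −1 each, and C–C bonds contribute 0. Tallying each carbon:
C1: 1C, 1H, 1F, 1Cl → 0 − 1 + 1 + 1 = +1
C2: 2C, 2H → 0 − 2 = -2
C3: 2C, 2H → 0 − 2 = -2
C4: 2C, 1H, 1N → 0 − 1 + 1 = 0
C5: 1C, 1H, 2Cl → 0 − 1 + 2 = +1
The highest value is +1.

+1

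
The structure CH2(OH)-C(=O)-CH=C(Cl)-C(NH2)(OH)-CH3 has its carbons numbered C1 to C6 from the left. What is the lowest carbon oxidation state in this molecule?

Tallying each carbon's bonds:
C1: 1C, 2H, 1O → 0 − 2 + 1 = -1
C2: 2C, 2O → 0 + 2 = +2
C3: 3C, 1H → 0 − 1 = -1
C4: 3C, 1Cl → 0 + 1 = +1
C5: 2C, 1O, 1N → 0 + 1 + 1 = +2
C6: 1C, 3H → 0 − 3 = -3
The lowest value is -3.

-3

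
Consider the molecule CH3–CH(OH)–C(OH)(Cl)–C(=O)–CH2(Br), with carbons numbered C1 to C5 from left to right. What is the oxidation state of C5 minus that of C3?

C5: 1C, 2H, 1Br → 0 − 2 + 1 = -1
C3: 2C, 1O, 1Cl → 0 + 1 + 1 = +2
Difference: -1 − (+2) = -3.

-3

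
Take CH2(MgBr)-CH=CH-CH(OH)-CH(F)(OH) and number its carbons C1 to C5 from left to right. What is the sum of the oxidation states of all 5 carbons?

Tallying each carbon's bonds:
C1: 1C, 2H, 1Mg → 0 − 2 − 1 = -3
C2: 3C, 1H → 0 − 1 = -1
C3: 3C, 1H → 0 − 1 = -1
C4: 2C, 1H, 1O → 0 − 1 + 1 = 0
C5: 1C, 1H, 1O, 1F → 0 − 1 + 1 + 1 = +1
Sum = -3 − 1 − 1 + 0 + 1 = -4.

-4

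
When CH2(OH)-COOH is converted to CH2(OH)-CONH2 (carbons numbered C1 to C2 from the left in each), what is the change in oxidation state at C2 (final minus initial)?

0

Before: C2 has 1 bond to C, 3 bonds to O → oxidation state +3.
After: C2 has 1 bond to C, 2 bonds to O, 1 bond to N → oxidation state +3.
Δ = +3 − (+3) = 0, so no net redox change at C2.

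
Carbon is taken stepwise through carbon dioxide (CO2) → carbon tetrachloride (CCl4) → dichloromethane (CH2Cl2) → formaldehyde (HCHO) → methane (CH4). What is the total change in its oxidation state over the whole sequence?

-8

Carbon oxidation states along the series — carbon dioxide: +4, carbon tetrachloride: +4, dichloromethane: 0, formaldehyde: 0, methane: -4.
Net change = -4 − (+4) = -8.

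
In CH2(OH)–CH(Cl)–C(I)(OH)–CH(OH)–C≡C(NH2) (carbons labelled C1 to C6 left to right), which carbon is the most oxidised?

Each bond to a more electronegative atom (O, N, halogen) counts +1, each bond to a less electronegative atom (H, metal, B, Si) counts −1, and each C–C bond counts 0. Tallying each carbon:
C1: 1C, 2H, 1O → 0 − 2 + 1 = -1
C2: 2C, 1H, 1Cl → 0 − 1 + 1 = 0
C3: 2C, 1O, 1I → 0 + 1 + 1 = +2
C4: 2C, 1H, 1O → 0 − 1 + 1 = 0
C5: 4C → 0 = 0
C6: 3C, 1N → 0 + 1 = +1
The most oxidised carbon is C3 at +2.

C3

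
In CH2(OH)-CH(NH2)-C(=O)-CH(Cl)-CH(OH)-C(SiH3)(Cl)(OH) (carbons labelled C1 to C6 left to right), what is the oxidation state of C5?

0

C5 has one bond to C (0), one bond to C (0), one bond to O (+1), one bond to H (-1).
Oxidation state = 0 + 0 + 1 − 1 = 0.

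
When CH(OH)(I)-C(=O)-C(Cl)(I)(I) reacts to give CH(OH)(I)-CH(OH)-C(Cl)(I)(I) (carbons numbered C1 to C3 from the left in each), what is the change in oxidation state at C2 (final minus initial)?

Before: C2 has 2 bonds to C, 2 bonds to O → oxidation state +2.
After: C2 has 2 bonds to C, 1 bond to H, 1 bond to O → oxidation state 0.
Δ = 0 − (+2) = -2, so this is a reduction at C2.

-2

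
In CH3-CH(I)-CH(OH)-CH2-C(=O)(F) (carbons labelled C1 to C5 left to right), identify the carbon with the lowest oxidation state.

C1

Tallying each carbon's bonds:
C1: 1C, 3H → 0 − 3 = -3
C2: 2C, 1H, 1I → 0 − 1 + 1 = 0
C3: 2C, 1H, 1O → 0 − 1 + 1 = 0
C4: 2C, 2H → 0 − 2 = -2
C5: 1C, 2O, 1F → 0 + 2 + 1 = +3
The most reduced carbon is C1 at -3.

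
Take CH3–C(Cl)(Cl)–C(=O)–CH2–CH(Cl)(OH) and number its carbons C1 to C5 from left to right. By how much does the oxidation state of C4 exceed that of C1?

+1

C4: 2C, 2H → 0 − 2 = -2
C1: 1C, 3H → 0 − 3 = -3
Difference: -2 − (-3) = +1.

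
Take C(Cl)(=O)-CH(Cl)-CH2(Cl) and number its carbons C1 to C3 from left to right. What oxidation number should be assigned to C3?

Assign +1 per bond to O/N/halogen, −1 per bond to H or an electropositive element, and 0 per bond to carbon.
C3 has one bond to C (0), one bond to Cl (+1), one bond to H (-1), one bond to H (-1).
Oxidation state = 0 + 1 − 1 − 1 = -1.

-1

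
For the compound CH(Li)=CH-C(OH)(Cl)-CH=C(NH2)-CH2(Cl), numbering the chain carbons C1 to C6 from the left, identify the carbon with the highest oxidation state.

C3

Assign +1 per bond to O/N/halogen, −1 per bond to H or an electropositive element, and 0 per bond to carbon. Tallying each carbon:
C1: 2C, 1H, 1Li → 0 − 1 − 1 = -2
C2: 3C, 1H → 0 − 1 = -1
C3: 2C, 1O, 1Cl → 0 + 1 + 1 = +2
C4: 3C, 1H → 0 − 1 = -1
C5: 3C, 1N → 0 + 1 = +1
C6: 1C, 2H, 1Cl → 0 − 2 + 1 = -1
The most oxidised carbon is C3 at +2.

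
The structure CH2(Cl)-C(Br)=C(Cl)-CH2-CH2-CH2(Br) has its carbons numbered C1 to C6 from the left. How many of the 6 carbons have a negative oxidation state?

4

Tallying each carbon's bonds:
C1: 1C, 2H, 1Cl → 0 − 2 + 1 = -1
C2: 3C, 1Br → 0 + 1 = +1
C3: 3C, 1Cl → 0 + 1 = +1
C4: 2C, 2H → 0 − 2 = -2
C5: 2C, 2H → 0 − 2 = -2
C6: 1C, 2H, 1Br → 0 − 2 + 1 = -1
4 carbons (C1, C4, C5, C6) meet the condition.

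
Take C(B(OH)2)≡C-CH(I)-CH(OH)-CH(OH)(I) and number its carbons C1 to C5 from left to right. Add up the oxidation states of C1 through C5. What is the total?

0

Assign +1 per bond to O/N/halogen, −1 per bond to H or an electropositive element, and 0 per bond to carbon. Tallying each carbon:
C1: 3C, 1B → 0 − 1 = -1
C2: 4C → 0 = 0
C3: 2C, 1H, 1I → 0 − 1 + 1 = 0
C4: 2C, 1H, 1O → 0 − 1 + 1 = 0
C5: 1C, 1H, 1O, 1I → 0 − 1 + 1 + 1 = +1
Sum = -1 + 0 + 0 + 0 + 1 = 0.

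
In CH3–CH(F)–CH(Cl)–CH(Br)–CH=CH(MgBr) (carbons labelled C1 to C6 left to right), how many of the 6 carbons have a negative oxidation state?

Tallying each carbon's bonds:
C1: 1C, 3H → 0 − 3 = -3
C2: 2C, 1H, 1F → 0 − 1 + 1 = 0
C3: 2C, 1H, 1Cl → 0 − 1 + 1 = 0
C4: 2C, 1H, 1Br → 0 − 1 + 1 = 0
C5: 3C, 1H → 0 − 1 = -1
C6: 2C, 1H, 1Mg → 0 − 1 − 1 = -2
3 carbons (C1, C5, C6) meet the condition.

3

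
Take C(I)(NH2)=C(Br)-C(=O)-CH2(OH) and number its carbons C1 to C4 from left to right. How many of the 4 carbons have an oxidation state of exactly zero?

0

Each bond to a more electronegative atom (O, N, halogen) counts +1, each bond to a less electronegative atom (H, metal, B, Si) counts −1, and each C–C bond counts 0. Tallying each carbon:
C1: 2C, 1N, 1I → 0 + 1 + 1 = +2
C2: 3C, 1Br → 0 + 1 = +1
C3: 2C, 2O → 0 + 2 = +2
C4: 1C, 2H, 1O → 0 − 2 + 1 = -1
0 carbons meet the condition.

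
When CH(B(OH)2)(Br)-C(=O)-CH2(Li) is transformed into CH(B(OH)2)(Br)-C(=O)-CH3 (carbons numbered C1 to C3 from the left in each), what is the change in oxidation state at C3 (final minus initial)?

0

Before: C3 has 1 bond to C, 2 bonds to H, 1 bond to Li → oxidation state -3.
After: C3 has 1 bond to C, 3 bonds to H → oxidation state -3.
Δ = -3 − (-3) = 0, so no net redox change at C3.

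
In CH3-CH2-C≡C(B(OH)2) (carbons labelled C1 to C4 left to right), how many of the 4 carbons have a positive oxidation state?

Bonds to more-electronegative neighbours contribute +1 each, bonds to H or metals contribute −1 each, and C–C bonds contribute 0. Tallying each carbon:
C1: 1C, 3H → 0 − 3 = -3
C2: 2C, 2H → 0 − 2 = -2
C3: 4C → 0 = 0
C4: 3C, 1B → 0 − 1 = -1
0 carbons meet the condition.

0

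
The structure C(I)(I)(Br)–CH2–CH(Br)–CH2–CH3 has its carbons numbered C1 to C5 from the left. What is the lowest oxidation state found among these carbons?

Tallying each carbon's bonds:
C1: 1C, 1Br, 2I → 0 + 1 + 2 = +3
C2: 2C, 2H → 0 − 2 = -2
C3: 2C, 1H, 1Br → 0 − 1 + 1 = 0
C4: 2C, 2H → 0 − 2 = -2
C5: 1C, 3H → 0 − 3 = -3
The lowest value is -3.

-3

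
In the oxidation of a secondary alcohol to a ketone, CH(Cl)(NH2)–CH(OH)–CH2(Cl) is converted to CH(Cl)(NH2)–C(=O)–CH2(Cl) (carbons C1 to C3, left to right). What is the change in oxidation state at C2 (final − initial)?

+2

Before: C2 has 2 bonds to C, 1 bond to H, 1 bond to O → oxidation state 0.
After: C2 has 2 bonds to C, 2 bonds to O → oxidation state +2.
Δ = +2 − (0) = +2, so this is an oxidation at C2.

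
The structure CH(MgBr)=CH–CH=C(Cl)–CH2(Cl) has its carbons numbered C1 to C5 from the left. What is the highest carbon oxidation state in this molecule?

+1

Tallying each carbon's bonds:
C1: 2C, 1H, 1Mg → 0 − 1 − 1 = -2
C2: 3C, 1H → 0 − 1 = -1
C3: 3C, 1H → 0 − 1 = -1
C4: 3C, 1Cl → 0 + 1 = +1
C5: 1C, 2H, 1Cl → 0 − 2 + 1 = -1
The highest value is +1.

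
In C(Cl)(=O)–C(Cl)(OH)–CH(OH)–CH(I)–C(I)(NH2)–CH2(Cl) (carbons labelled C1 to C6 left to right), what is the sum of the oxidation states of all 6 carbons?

+6

Tallying each carbon's bonds:
C1: 1C, 2O, 1Cl → 0 + 2 + 1 = +3
C2: 2C, 1O, 1Cl → 0 + 1 + 1 = +2
C3: 2C, 1H, 1O → 0 − 1 + 1 = 0
C4: 2C, 1H, 1I → 0 − 1 + 1 = 0
C5: 2C, 1N, 1I → 0 + 1 + 1 = +2
C6: 1C, 2H, 1Cl → 0 − 2 + 1 = -1
Sum = +3 + 2 + 0 + 0 + 2 − 1 = +6.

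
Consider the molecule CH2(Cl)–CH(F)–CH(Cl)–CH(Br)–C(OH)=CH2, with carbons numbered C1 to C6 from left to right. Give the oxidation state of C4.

C4 has one bond to C (0), one bond to C (0), one bond to H (-1), one bond to Br (+1).
Oxidation state = 0 + 0 − 1 + 1 = 0.

0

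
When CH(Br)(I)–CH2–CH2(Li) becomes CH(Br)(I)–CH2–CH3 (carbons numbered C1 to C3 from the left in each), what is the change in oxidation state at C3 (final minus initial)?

Before: C3 has 1 bond to C, 2 bonds to H, 1 bond to Li → oxidation state -3.
After: C3 has 1 bond to C, 3 bonds to H → oxidation state -3.
Δ = -3 − (-3) = 0, so no net redox change at C3.

0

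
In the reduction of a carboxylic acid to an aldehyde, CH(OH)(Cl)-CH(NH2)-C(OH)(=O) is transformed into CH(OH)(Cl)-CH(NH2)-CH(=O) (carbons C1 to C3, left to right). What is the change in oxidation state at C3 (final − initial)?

-2

Before: C3 has 1 bond to C, 3 bonds to O → oxidation state +3.
After: C3 has 1 bond to C, 1 bond to H, 2 bonds to O → oxidation state +1.
Δ = +1 − (+3) = -2, so this is a reduction at C3.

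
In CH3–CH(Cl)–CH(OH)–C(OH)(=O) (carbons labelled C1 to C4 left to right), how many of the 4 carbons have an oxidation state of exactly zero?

Tallying each carbon's bonds:
C1: 1C, 3H → 0 − 3 = -3
C2: 2C, 1H, 1Cl → 0 − 1 + 1 = 0
C3: 2C, 1H, 1O → 0 − 1 + 1 = 0
C4: 1C, 3O → 0 + 3 = +3
2 carbons (C2, C3) meet the condition.

2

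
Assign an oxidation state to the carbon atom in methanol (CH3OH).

The carbon has one bond to H (-1), one bond to H (-1), one bond to H (-1), one bond to O (+1).
Oxidation state = -1 − 1 − 1 + 1 = -2.

-2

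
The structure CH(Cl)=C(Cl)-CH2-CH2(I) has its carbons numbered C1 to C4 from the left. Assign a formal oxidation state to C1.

0

C1 has a double bond to C (2×0 = 0), one bond to Cl (+1), one bond to H (-1).
Oxidation state = 0 + 1 − 1 = 0.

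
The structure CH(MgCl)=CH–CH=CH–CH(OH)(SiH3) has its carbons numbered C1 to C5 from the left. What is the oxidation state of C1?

-2

Bonds to more-electronegative neighbours contribute +1 each, bonds to H or metals contribute −1 each, and C–C bonds contribute 0.
C1 has a double bond to C (2×0 = 0), one bond to Mg (-1), one bond to H (-1).
Oxidation state = 0 − 1 − 1 = -2.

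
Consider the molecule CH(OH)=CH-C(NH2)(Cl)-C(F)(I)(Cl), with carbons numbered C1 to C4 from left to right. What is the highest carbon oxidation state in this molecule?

+3

Each bond to a more electronegative atom (O, N, halogen) counts +1, each bond to a less electronegative atom (H, metal, B, Si) counts −1, and each C–C bond counts 0. Tallying each carbon:
C1: 2C, 1H, 1O → 0 − 1 + 1 = 0
C2: 3C, 1H → 0 − 1 = -1
C3: 2C, 1N, 1Cl → 0 + 1 + 1 = +2
C4: 1C, 1F, 1Cl, 1I → 0 + 1 + 1 + 1 = +3
The highest value is +3.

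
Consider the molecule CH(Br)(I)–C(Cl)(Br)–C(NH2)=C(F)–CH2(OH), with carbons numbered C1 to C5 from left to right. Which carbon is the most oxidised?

C2

Tallying each carbon's bonds:
C1: 1C, 1H, 1Br, 1I → 0 − 1 + 1 + 1 = +1
C2: 2C, 1Cl, 1Br → 0 + 1 + 1 = +2
C3: 3C, 1N → 0 + 1 = +1
C4: 3C, 1F → 0 + 1 = +1
C5: 1C, 2H, 1O → 0 − 2 + 1 = -1
The most oxidised carbon is C2 at +2.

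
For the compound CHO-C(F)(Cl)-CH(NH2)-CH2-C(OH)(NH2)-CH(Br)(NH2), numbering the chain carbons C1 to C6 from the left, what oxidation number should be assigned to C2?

+2

Each bond to a more electronegative atom (O, N, halogen) counts +1, each bond to a less electronegative atom (H, metal, B, Si) counts −1, and each C–C bond counts 0.
C2 has one bond to C (0), one bond to C (0), one bond to F (+1), one bond to Cl (+1).
Oxidation state = 0 + 0 + 1 + 1 = +2.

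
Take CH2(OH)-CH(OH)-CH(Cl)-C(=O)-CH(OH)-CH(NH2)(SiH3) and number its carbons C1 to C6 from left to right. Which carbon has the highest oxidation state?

Tallying each carbon's bonds:
C1: 1C, 2H, 1O → 0 − 2 + 1 = -1
C2: 2C, 1H, 1O → 0 − 1 + 1 = 0
C3: 2C, 1H, 1Cl → 0 − 1 + 1 = 0
C4: 2C, 2O → 0 + 2 = +2
C5: 2C, 1H, 1O → 0 − 1 + 1 = 0
C6: 1C, 1H, 1N, 1Si → 0 − 1 + 1 − 1 = -1
The most oxidised carbon is C4 at +2.

C4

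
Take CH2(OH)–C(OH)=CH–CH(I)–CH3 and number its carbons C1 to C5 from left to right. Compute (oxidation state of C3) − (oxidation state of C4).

C3: 3C, 1H → 0 − 1 = -1
C4: 2C, 1H, 1I → 0 − 1 + 1 = 0
Difference: -1 − (0) = -1.

-1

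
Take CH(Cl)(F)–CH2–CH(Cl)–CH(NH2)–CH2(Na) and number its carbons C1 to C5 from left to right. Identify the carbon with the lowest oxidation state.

Bonds to more-electronegative neighbours contribute +1 each, bonds to H or metals contribute −1 each, and C–C bonds contribute 0. Tallying each carbon:
C1: 1C, 1H, 1F, 1Cl → 0 − 1 + 1 + 1 = +1
C2: 2C, 2H → 0 − 2 = -2
C3: 2C, 1H, 1Cl → 0 − 1 + 1 = 0
C4: 2C, 1H, 1N → 0 − 1 + 1 = 0
C5: 1C, 2H, 1Na → 0 − 2 − 1 = -3
The most reduced carbon is C5 at -3.

C5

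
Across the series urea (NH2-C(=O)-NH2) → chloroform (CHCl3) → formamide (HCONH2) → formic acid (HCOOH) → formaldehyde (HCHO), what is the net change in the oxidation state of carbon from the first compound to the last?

-4

Carbon oxidation states along the series — urea: +4, chloroform: +2, formamide: +2, formic acid: +2, formaldehyde: 0.
Net change = 0 − (+4) = -4.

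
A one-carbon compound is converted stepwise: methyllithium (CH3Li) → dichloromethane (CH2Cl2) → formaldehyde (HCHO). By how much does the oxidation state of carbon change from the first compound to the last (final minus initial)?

+4

Carbon oxidation states along the series — methyllithium: -4, dichloromethane: 0, formaldehyde: 0.
Net change = 0 − (-4) = +4.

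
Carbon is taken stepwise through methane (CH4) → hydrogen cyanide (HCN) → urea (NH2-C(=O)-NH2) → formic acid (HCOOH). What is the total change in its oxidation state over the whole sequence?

Carbon oxidation states along the series — methane: -4, hydrogen cyanide: +2, urea: +4, formic acid: +2.
Net change = +2 − (-4) = +6.

+6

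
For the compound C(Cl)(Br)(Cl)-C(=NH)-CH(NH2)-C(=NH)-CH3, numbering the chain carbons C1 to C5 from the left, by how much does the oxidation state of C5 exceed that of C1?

-6

C5: 1C, 3H → 0 − 3 = -3
C1: 1C, 2Cl, 1Br → 0 + 2 + 1 = +3
Difference: -3 − (+3) = -6.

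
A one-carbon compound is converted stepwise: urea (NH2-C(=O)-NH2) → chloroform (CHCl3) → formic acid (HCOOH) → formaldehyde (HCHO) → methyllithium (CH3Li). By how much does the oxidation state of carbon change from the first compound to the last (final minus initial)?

-8

Carbon oxidation states along the series — urea: +4, chloroform: +2, formic acid: +2, formaldehyde: 0, methyllithium: -4.
Net change = -4 − (+4) = -8.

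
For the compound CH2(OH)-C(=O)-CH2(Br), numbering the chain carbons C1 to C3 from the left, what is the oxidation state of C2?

Count +1 for every bond to an atom more electronegative than carbon and −1 for every bond to one less electronegative; C–C bonds are 0.
C2 has one bond to C (0), one bond to C (0), a double bond to O (2×+1 = +2).
Oxidation state = 0 + 0 + 2 = +2.

+2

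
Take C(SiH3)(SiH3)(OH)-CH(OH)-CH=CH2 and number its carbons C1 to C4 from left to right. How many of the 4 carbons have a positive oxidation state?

Bonds to more-electronegative neighbours contribute +1 each, bonds to H or metals contribute −1 each, and C–C bonds contribute 0. Tallying each carbon:
C1: 1C, 1O, 2Si → 0 + 1 − 2 = -1
C2: 2C, 1H, 1O → 0 − 1 + 1 = 0
C3: 3C, 1H → 0 − 1 = -1
C4: 2C, 2H → 0 − 2 = -2
0 carbons meet the condition.

0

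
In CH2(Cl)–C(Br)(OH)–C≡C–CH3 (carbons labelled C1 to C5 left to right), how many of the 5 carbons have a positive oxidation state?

1

Tallying each carbon's bonds:
C1: 1C, 2H, 1Cl → 0 − 2 + 1 = -1
C2: 2C, 1O, 1Br → 0 + 1 + 1 = +2
C3: 4C → 0 = 0
C4: 4C → 0 = 0
C5: 1C, 3H → 0 − 3 = -3
1 carbon (C2) meets the condition.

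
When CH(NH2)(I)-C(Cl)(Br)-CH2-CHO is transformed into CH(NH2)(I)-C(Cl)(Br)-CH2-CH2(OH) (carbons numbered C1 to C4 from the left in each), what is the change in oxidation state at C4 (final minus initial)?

Before: C4 has 1 bond to C, 1 bond to H, 2 bonds to O → oxidation state +1.
After: C4 has 1 bond to C, 2 bonds to H, 1 bond to O → oxidation state -1.
Δ = -1 − (+1) = -2, so this is a reduction at C4.

-2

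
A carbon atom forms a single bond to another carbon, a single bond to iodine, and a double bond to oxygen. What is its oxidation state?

Count +1 for every bond to an atom more electronegative than carbon and −1 for every bond to one less electronegative; C–C bonds are 0.
The carbon has one bond to C (0), a double bond to O (2×+1 = +2), one bond to I (+1).
Oxidation state = 0 + 2 + 1 = +3.

+3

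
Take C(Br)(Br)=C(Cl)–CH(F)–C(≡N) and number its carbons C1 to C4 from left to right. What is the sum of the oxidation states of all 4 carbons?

Each bond to a more electronegative atom (O, N, halogen) counts +1, each bond to a less electronegative atom (H, metal, B, Si) counts −1, and each C–C bond counts 0. Tallying each carbon:
C1: 2C, 2Br → 0 + 2 = +2
C2: 3C, 1Cl → 0 + 1 = +1
C3: 2C, 1H, 1F → 0 − 1 + 1 = 0
C4: 1C, 3N → 0 + 3 = +3
Sum = +2 + 1 + 0 + 3 = +6.

+6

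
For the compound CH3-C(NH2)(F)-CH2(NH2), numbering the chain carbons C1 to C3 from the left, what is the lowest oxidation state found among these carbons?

-3

Bonds to more-electronegative neighbours contribute +1 each, bonds to H or metals contribute −1 each, and C–C bonds contribute 0. Tallying each carbon:
C1: 1C, 3H → 0 − 3 = -3
C2: 2C, 1N, 1F → 0 + 1 + 1 = +2
C3: 1C, 2H, 1N → 0 − 2 + 1 = -1
The lowest value is -3.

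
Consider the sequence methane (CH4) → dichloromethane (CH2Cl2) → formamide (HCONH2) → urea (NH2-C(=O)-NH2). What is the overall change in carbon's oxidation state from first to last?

+8

Carbon oxidation states along the series — methane: -4, dichloromethane: 0, formamide: +2, urea: +4.
Net change = +4 − (-4) = +8.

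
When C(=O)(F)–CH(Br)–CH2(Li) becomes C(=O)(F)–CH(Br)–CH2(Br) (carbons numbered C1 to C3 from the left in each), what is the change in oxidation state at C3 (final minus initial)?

+2

Before: C3 has 1 bond to C, 2 bonds to H, 1 bond to Li → oxidation state -3.
After: C3 has 1 bond to C, 2 bonds to H, 1 bond to Br → oxidation state -1.
Δ = -1 − (-3) = +2, so this is an oxidation at C3.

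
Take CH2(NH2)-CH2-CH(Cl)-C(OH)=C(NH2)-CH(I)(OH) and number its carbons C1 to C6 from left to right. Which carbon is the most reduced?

Bonds to more-electronegative neighbours contribute +1 each, bonds to H or metals contribute −1 each, and C–C bonds contribute 0. Tallying each carbon:
C1: 1C, 2H, 1N → 0 − 2 + 1 = -1
C2: 2C, 2H → 0 − 2 = -2
C3: 2C, 1H, 1Cl → 0 − 1 + 1 = 0
C4: 3C, 1O → 0 + 1 = +1
C5: 3C, 1N → 0 + 1 = +1
C6: 1C, 1H, 1O, 1I → 0 − 1 + 1 + 1 = +1
The most reduced carbon is C2 at -2.

C2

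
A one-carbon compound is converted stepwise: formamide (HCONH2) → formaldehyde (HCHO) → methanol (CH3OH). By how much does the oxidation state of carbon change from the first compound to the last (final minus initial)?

Carbon oxidation states along the series — formamide: +2, formaldehyde: 0, methanol: -2.
Net change = -2 − (+2) = -4.

-4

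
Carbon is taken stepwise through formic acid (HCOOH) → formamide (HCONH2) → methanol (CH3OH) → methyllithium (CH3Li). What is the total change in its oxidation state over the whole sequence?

-6

Carbon oxidation states along the series — formic acid: +2, formamide: +2, methanol: -2, methyllithium: -4.
Net change = -4 − (+2) = -6.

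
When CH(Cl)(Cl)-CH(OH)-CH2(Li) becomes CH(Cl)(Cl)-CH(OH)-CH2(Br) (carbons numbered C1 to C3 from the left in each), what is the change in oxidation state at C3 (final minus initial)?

Before: C3 has 1 bond to C, 2 bonds to H, 1 bond to Li → oxidation state -3.
After: C3 has 1 bond to C, 2 bonds to H, 1 bond to Br → oxidation state -1.
Δ = -1 − (-3) = +2, so this is an oxidation at C3.

+2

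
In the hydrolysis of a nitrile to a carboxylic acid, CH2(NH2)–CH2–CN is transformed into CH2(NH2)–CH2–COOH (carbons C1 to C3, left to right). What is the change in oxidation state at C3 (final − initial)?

Before: C3 has 1 bond to C, 3 bonds to N → oxidation state +3.
After: C3 has 1 bond to C, 3 bonds to O → oxidation state +3.
Δ = +3 − (+3) = 0, so no net redox change at C3.

0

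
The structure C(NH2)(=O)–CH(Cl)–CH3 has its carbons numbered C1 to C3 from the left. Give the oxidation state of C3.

-3

Assign +1 per bond to O/N/halogen, −1 per bond to H or an electropositive element, and 0 per bond to carbon.
C3 has one bond to C (0), one bond to H (-1), one bond to H (-1), one bond to H (-1).
Oxidation state = 0 − 1 − 1 − 1 = -3.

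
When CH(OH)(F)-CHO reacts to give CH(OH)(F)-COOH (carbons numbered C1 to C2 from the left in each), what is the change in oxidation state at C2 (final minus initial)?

Before: C2 has 1 bond to C, 1 bond to H, 2 bonds to O → oxidation state +1.
After: C2 has 1 bond to C, 3 bonds to O → oxidation state +3.
Δ = +3 − (+1) = +2, so this is an oxidation at C2.

+2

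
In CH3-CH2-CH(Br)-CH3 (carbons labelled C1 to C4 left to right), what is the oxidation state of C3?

0

C3 has one bond to C (0), one bond to C (0), one bond to H (-1), one bond to Br (+1).
Oxidation state = 0 + 0 − 1 + 1 = 0.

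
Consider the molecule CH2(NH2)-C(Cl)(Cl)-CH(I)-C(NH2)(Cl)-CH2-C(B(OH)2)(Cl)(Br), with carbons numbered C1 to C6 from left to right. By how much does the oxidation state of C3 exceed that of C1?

C3: 2C, 1H, 1I → 0 − 1 + 1 = 0
C1: 1C, 2H, 1N → 0 − 2 + 1 = -1
Difference: 0 − (-1) = +1.

+1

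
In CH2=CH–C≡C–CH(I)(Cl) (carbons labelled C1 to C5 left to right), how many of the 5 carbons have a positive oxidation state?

Tallying each carbon's bonds:
C1: 2C, 2H → 0 − 2 = -2
C2: 3C, 1H → 0 − 1 = -1
C3: 4C → 0 = 0
C4: 4C → 0 = 0
C5: 1C, 1H, 1Cl, 1I → 0 − 1 + 1 + 1 = +1
1 carbon (C5) meets the condition.

1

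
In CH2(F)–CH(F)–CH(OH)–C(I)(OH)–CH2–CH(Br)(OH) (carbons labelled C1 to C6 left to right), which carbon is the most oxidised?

Tallying each carbon's bonds:
C1: 1C, 2H, 1F → 0 − 2 + 1 = -1
C2: 2C, 1H, 1F → 0 − 1 + 1 = 0
C3: 2C, 1H, 1O → 0 − 1 + 1 = 0
C4: 2C, 1O, 1I → 0 + 1 + 1 = +2
C5: 2C, 2H → 0 − 2 = -2
C6: 1C, 1H, 1O, 1Br → 0 − 1 + 1 + 1 = +1
The most oxidised carbon is C4 at +2.

C4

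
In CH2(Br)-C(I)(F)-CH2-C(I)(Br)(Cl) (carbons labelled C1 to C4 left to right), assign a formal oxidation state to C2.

+2

Bonds to more-electronegative neighbours contribute +1 each, bonds to H or metals contribute −1 each, and C–C bonds contribute 0.
C2 has one bond to C (0), one bond to C (0), one bond to I (+1), one bond to F (+1).
Oxidation state = 0 + 0 + 1 + 1 = +2.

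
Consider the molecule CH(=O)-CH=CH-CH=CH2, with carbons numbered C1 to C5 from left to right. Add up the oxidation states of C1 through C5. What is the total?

Tallying each carbon's bonds:
C1: 1C, 1H, 2O → 0 − 1 + 2 = +1
C2: 3C, 1H → 0 − 1 = -1
C3: 3C, 1H → 0 − 1 = -1
C4: 3C, 1H → 0 − 1 = -1
C5: 2C, 2H → 0 − 2 = -2
Sum = +1 − 1 − 1 − 1 − 2 = -4.

-4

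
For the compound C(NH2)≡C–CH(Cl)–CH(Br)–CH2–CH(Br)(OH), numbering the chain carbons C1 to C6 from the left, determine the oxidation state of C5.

-2

Count +1 for every bond to an atom more electronegative than carbon and −1 for every bond to one less electronegative; C–C bonds are 0.
C5 has one bond to C (0), one bond to C (0), one bond to H (-1), one bond to H (-1).
Oxidation state = 0 + 0 − 1 − 1 = -2.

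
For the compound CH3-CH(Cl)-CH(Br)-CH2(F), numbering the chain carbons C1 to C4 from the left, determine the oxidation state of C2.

Bonds to more-electronegative neighbours contribute +1 each, bonds to H or metals contribute −1 each, and C–C bonds contribute 0.
C2 has one bond to C (0), one bond to C (0), one bond to H (-1), one bond to Cl (+1).
Oxidation state = 0 + 0 − 1 + 1 = 0.

0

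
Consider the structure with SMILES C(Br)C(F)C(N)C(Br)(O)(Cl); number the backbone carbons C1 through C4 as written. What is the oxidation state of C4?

+3

C4 has one bond to C (0), one bond to Br (+1), one bond to O (+1), one bond to Cl (+1).
Oxidation state = 0 + 1 + 1 + 1 = +3.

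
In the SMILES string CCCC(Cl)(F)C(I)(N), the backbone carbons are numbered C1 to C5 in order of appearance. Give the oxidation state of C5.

+1

C5 has one bond to C (0), one bond to H (-1), one bond to I (+1), one bond to N (+1).
Oxidation state = 0 − 1 + 1 + 1 = +1.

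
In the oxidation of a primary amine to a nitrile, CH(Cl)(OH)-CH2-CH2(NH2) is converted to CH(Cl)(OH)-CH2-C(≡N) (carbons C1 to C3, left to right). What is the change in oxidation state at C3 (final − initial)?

+4

Before: C3 has 1 bond to C, 2 bonds to H, 1 bond to N → oxidation state -1.
After: C3 has 1 bond to C, 3 bonds to N → oxidation state +3.
Δ = +3 − (-1) = +4, so this is an oxidation at C3.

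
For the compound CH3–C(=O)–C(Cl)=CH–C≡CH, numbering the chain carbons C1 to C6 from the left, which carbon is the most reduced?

Bonds to more-electronegative neighbours contribute +1 each, bonds to H or metals contribute −1 each, and C–C bonds contribute 0. Tallying each carbon:
C1: 1C, 3H → 0 − 3 = -3
C2: 2C, 2O → 0 + 2 = +2
C3: 3C, 1Cl → 0 + 1 = +1
C4: 3C, 1H → 0 − 1 = -1
C5: 4C → 0 = 0
C6: 3C, 1H → 0 − 1 = -1
The most reduced carbon is C1 at -3.

C1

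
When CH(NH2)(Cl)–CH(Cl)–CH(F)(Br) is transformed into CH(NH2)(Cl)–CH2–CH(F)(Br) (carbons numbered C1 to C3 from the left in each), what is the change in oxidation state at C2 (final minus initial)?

Before: C2 has 2 bonds to C, 1 bond to H, 1 bond to Cl → oxidation state 0.
After: C2 has 2 bonds to C, 2 bonds to H → oxidation state -2.
Δ = -2 − (0) = -2, so this is a reduction at C2.

-2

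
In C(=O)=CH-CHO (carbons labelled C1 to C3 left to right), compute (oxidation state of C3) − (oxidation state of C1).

C3: 1C, 1H, 2O → 0 − 1 + 2 = +1
C1: 2C, 2O → 0 + 2 = +2
Difference: +1 − (+2) = -1.

-1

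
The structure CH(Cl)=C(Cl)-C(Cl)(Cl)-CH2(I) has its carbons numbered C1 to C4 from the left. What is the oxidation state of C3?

+2

C3 has one bond to C (0), one bond to C (0), one bond to Cl (+1), one bond to Cl (+1).
Oxidation state = 0 + 0 + 1 + 1 = +2.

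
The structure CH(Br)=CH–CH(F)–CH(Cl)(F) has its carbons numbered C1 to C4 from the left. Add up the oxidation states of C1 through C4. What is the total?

0

Assign +1 per bond to O/N/halogen, −1 per bond to H or an electropositive element, and 0 per bond to carbon. Tallying each carbon:
C1: 2C, 1H, 1Br → 0 − 1 + 1 = 0
C2: 3C, 1H → 0 − 1 = -1
C3: 2C, 1H, 1F → 0 − 1 + 1 = 0
C4: 1C, 1H, 1F, 1Cl → 0 − 1 + 1 + 1 = +1
Sum = 0 − 1 + 0 + 1 = 0.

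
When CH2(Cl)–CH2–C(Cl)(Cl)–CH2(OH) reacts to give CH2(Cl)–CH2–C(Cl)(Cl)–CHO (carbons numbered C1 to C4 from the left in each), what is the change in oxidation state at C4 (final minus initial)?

Before: C4 has 1 bond to C, 2 bonds to H, 1 bond to O → oxidation state -1.
After: C4 has 1 bond to C, 1 bond to H, 2 bonds to O → oxidation state +1.
Δ = +1 − (-1) = +2, so this is an oxidation at C4.

+2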